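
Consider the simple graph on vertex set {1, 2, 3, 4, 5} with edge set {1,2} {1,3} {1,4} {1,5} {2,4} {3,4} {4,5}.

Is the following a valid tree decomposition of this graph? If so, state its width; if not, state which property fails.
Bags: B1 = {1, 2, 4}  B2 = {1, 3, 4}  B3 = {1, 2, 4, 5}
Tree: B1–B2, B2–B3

A tree decomposition must satisfy three properties: every vertex lies in some bag; for every edge, both endpoints lie together in some bag; and for every vertex, the bags containing it form a connected subtree. Here bags containing vertex 2 are not connected in the tree, so the decomposition is invalid.

No — bags containing vertex 2 are not connected in the tree.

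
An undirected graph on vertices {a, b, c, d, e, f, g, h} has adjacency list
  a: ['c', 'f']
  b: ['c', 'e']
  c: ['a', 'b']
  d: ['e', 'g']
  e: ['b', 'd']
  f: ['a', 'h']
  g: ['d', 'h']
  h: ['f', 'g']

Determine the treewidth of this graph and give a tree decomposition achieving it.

Treewidth 2.
One optimal decomposition is:
Bags: B1 = {d, g, h}  B2 = {d, e, h}  B3 = {b, e, h}  B4 = {b, c, h}  B5 = {a, c, h}  B6 = {a, f, h}
Tree: B1–B2, B2–B3, B3–B4, B4–B5, B5–B6

Each bag holds 3 vertices, so the decomposition has width 2, which upper-bounds the treewidth. For the lower bound, G contains the cycle h–g–d–e–b–c–a–f–h, so G is not a forest; only forests have treewidth ≤ 1, hence tw(G) ≥ 2. Hence tw(G) = 2 exactly.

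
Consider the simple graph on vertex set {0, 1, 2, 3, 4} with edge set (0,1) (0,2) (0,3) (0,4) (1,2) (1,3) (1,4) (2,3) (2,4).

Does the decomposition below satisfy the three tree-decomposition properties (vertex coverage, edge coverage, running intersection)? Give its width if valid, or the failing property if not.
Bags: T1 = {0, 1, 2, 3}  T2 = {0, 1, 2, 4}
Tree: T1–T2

Yes; width 3.

Every vertex of G appears in some bag (union = {0, 1, 2, 3, 4}); every edge is covered by a bag; and for each vertex v the set of bags containing v is connected in the bag tree. The decomposition is therefore valid. The largest bag has 4 vertices, so the width is 3.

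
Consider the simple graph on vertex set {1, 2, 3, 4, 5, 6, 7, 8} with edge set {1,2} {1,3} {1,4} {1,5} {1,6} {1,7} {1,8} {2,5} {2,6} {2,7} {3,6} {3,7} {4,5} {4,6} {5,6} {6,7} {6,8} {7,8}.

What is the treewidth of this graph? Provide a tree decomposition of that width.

Treewidth 3.
Bags: B1 = {1, 2, 5, 6}  B2 = {1, 2, 6, 7}  B3 = {1, 3, 6, 7}  B4 = {1, 4, 5, 6}  B5 = {1, 6, 7, 8}
Tree: B1–B2, B2–B3, B1–B4, B2–B5

The largest bag has 4 vertices, giving width 3; this decomposition certifies tw(G) ≤ 3. On the other hand G contains the 4-clique {1, 4, 5, 6}. A clique must lie in a single bag of any decomposition, so no decomposition can have width below 3. Therefore the treewidth is 3.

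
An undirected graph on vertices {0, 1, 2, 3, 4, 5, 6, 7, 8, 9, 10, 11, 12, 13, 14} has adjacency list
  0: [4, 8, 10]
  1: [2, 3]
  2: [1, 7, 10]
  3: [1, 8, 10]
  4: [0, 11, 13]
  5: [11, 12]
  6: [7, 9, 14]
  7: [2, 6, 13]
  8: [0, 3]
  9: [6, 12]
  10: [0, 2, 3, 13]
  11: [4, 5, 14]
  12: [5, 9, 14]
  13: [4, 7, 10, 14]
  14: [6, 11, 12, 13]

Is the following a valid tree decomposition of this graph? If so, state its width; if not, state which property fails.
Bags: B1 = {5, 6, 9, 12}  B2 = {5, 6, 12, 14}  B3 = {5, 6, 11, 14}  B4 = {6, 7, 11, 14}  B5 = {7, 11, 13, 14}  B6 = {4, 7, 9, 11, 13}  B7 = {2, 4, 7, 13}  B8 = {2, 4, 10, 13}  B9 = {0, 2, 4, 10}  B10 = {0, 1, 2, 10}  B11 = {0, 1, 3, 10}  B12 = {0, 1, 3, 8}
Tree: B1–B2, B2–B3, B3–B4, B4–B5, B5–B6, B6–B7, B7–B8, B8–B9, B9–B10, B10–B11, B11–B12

A tree decomposition must satisfy three properties: every vertex lies in some bag; for every edge, both endpoints lie together in some bag; and for every vertex, the bags containing it form a connected subtree. Here bags containing vertex 9 are not connected in the tree, so the decomposition is invalid.

No — bags containing vertex 9 are not connected in the tree.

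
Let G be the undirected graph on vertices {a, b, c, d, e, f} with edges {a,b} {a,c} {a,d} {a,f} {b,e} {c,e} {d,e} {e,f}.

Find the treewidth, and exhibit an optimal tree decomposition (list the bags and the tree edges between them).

The largest bag has 3 vertices, giving width 2; this decomposition certifies tw(G) ≤ 2. Since e–b–a–c–e is a cycle in G, G is not acyclic. Forests are exactly the graphs of treewidth ≤ 1, so tw(G) ≥ 2. The upper and lower bounds meet at 2, so that is the treewidth.

Treewidth 2.
Bags: B1 = {a, b, e}  B2 = {a, c, e}  B3 = {a, d, e}  B4 = {a, e, f}
Tree: B1–B2, B2–B3, B3–B4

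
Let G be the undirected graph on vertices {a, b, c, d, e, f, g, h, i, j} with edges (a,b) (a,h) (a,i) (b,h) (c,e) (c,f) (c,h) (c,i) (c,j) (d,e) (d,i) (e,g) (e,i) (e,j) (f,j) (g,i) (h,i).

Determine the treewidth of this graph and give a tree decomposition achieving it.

Treewidth 2.
One optimal decomposition is:
Bags: B1 = {e, g, i}  B2 = {c, e, i}  B3 = {c, h, i}  B4 = {a, h, i}  B5 = {c, e, j}  B6 = {c, f, j}  B7 = {a, b, h}  B8 = {d, e, i}
Tree: B1–B2, B2–B3, B3–B4, B2–B5, B5–B6, B4–B7, B2–B8

The largest bag has 3 vertices, giving width 2; this decomposition certifies tw(G) ≤ 2. For the lower bound, the 3 vertices {c, e, j} are pairwise adjacent, and any tree decomposition puts a clique entirely inside one bag — forcing width ≥ 2. The upper and lower bounds meet at 2, so that is the treewidth.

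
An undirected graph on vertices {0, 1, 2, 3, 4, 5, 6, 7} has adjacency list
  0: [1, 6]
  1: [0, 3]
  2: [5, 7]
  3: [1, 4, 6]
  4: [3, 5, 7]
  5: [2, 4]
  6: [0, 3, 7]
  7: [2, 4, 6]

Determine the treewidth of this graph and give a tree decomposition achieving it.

The largest bag has 3 vertices, giving width 2; this decomposition certifies tw(G) ≤ 2. For the lower bound, G contains the cycle 1–0–6–3–1, so G is not a forest; only forests have treewidth ≤ 1, hence tw(G) ≥ 2. The upper and lower bounds meet at 2, so that is the treewidth.

Treewidth 2.
One optimal decomposition is:
Bags: B1 = {0, 1, 3}  B2 = {0, 3, 6}  B3 = {3, 4, 6}  B4 = {4, 6, 7}  B5 = {4, 5, 7}  B6 = {2, 5, 7}
Tree: B1–B2, B2–B3, B3–B4, B4–B5, B5–B6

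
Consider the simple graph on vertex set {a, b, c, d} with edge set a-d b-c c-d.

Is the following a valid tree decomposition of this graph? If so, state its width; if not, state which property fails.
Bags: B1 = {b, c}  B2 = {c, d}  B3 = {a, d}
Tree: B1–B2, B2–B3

Vertex coverage: the bags together contain {a, b, c, d}, the full vertex set. Edge coverage: each edge of G has both endpoints in at least one bag. Running intersection: for every vertex, the bags containing it form a connected subtree. All three properties hold, so this is a valid tree decomposition of width max|bag| − 1 = 1, and hence tw(G) ≤ 1.

Yes; width 1.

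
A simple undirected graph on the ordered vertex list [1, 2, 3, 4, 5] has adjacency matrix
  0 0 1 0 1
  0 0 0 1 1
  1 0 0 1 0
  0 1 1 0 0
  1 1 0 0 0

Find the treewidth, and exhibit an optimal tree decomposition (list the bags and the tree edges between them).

Treewidth 2.
Bags: B1 = {1, 3, 4}  B2 = {1, 2, 4}  B3 = {1, 2, 5}
Tree: B1–B2, B2–B3

The largest bag has 3 vertices, giving width 2; this decomposition certifies tw(G) ≤ 2. The edges 1–3–4–2–5–1 form a cycle, so G is not a tree and its treewidth is at least 2. The upper and lower bounds meet at 2, so that is the treewidth.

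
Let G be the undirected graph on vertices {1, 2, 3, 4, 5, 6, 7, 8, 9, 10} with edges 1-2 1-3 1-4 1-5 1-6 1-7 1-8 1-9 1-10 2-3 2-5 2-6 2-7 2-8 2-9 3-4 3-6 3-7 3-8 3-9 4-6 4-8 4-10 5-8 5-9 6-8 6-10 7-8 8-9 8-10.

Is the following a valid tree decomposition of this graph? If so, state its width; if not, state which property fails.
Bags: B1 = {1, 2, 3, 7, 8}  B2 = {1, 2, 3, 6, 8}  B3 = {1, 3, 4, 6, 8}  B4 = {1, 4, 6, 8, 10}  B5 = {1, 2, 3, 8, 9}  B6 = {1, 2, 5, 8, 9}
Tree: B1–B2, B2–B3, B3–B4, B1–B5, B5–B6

Yes; width 4.

Vertex coverage: the bags together contain {1, 2, 3, 4, 5, 6, 7, 8, 9, 10}, the full vertex set. Edge coverage: each edge of G has both endpoints in at least one bag. Running intersection: for every vertex, the bags containing it form a connected subtree. All three properties hold, so this is a valid tree decomposition of width max|bag| − 1 = 4, and hence tw(G) ≤ 4.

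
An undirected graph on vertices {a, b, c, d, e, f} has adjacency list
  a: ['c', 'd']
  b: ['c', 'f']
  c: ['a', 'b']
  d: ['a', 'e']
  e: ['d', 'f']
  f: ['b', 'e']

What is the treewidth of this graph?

2

A width-2 tree decomposition is:
Bags: B1 = {a, d, e}  B2 = {a, c, e}  B3 = {b, c, e}  B4 = {b, e, f}
Tree: B1–B2, B2–B3, B3–B4
The largest bag has 3 vertices, giving width 2; this decomposition certifies tw(G) ≤ 2. For the lower bound, G contains the cycle e–d–a–c–b–f–e, so G is not a forest; only forests have treewidth ≤ 1, hence tw(G) ≥ 2. Therefore the treewidth is 2.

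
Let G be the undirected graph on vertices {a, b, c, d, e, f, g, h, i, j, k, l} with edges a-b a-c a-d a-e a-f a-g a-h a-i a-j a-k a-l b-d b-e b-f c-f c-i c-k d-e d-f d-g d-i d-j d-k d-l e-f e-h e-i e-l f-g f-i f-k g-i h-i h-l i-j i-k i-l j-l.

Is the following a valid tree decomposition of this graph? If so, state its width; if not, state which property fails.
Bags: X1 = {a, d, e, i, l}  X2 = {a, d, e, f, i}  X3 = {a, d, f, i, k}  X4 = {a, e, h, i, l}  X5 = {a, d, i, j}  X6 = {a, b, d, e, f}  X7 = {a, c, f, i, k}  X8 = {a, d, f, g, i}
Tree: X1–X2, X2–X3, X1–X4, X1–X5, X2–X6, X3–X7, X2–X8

A tree decomposition must satisfy three properties: every vertex lies in some bag; for every edge, both endpoints lie together in some bag; and for every vertex, the bags containing it form a connected subtree. Here edge (l,j) lies in no bag, so the decomposition is invalid.

No — edge (l,j) lies in no bag.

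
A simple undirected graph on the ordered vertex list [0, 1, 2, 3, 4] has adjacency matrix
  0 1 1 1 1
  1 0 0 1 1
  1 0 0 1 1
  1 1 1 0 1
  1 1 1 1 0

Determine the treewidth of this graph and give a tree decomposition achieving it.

The largest bag has 4 vertices, giving width 3; this decomposition certifies tw(G) ≤ 3. Conversely, {0, 1, 3, 4} is a clique of size 4, and the vertices of any clique must share a bag in every tree decomposition; so some bag has ≥ 4 vertices and tw(G) ≥ 3. Combining the bounds, tw(G) = 3.

Treewidth 3.
One optimal decomposition is:
Bags: B1 = {0, 1, 3, 4}  B2 = {0, 2, 3, 4}
Tree: B1–B2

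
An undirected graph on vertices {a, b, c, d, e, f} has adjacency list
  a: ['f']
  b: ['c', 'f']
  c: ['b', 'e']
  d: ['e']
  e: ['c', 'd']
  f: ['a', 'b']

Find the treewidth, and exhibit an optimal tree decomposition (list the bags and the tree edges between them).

Treewidth 1.
One such decomposition:
Bags: B1 = {a, f}  B2 = {b, f}  B3 = {b, c}  B4 = {c, e}  B5 = {d, e}
Tree: B1–B2, B2–B3, B3–B4, B4–B5

Each bag holds 2 vertices, so the decomposition has width 1, which upper-bounds the treewidth. Any graph with an edge has treewidth ≥ 1, and G has the edge a–f. Therefore the treewidth is 1.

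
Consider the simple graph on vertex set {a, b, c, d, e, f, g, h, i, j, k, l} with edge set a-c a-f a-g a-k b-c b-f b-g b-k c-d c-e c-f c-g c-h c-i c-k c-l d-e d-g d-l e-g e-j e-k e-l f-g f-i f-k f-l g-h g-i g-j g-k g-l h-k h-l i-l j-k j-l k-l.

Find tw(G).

4

A width-4 tree decomposition is:
Bags: B1 = {c, g, h, k, l}  B2 = {c, f, g, k, l}  B3 = {c, f, g, i, l}  B4 = {a, c, f, g, k}  B5 = {c, e, g, k, l}  B6 = {b, c, f, g, k}  B7 = {c, d, e, g, l}  B8 = {e, g, j, k, l}
Tree: B1–B2, B2–B3, B2–B4, B1–B5, B2–B6, B5–B7, B5–B8
The largest bag has 5 vertices, giving width 4; this decomposition certifies tw(G) ≤ 4. On the other hand G contains the 5-clique {e, g, j, k, l}. A clique must lie in a single bag of any decomposition, so no decomposition can have width below 4. Therefore the treewidth is 4.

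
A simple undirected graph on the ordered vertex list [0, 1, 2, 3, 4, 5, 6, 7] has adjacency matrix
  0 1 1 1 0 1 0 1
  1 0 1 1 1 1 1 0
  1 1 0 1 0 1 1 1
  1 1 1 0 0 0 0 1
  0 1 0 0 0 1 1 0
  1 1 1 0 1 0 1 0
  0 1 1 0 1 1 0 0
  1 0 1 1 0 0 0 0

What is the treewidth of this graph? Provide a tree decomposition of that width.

Every bag has size at most 4, so the width is 4 − 1 = 3 and tw(G) ≤ 3. On the other hand G contains the 4-clique {0, 1, 2, 3}. A clique must lie in a single bag of any decomposition, so no decomposition can have width below 3. Combining the bounds, tw(G) = 3.

Treewidth 3.
One optimal decomposition is:
Bags: B1 = {0, 1, 2, 5}  B2 = {1, 2, 5, 6}  B3 = {1, 4, 5, 6}  B4 = {0, 1, 2, 3}  B5 = {0, 2, 3, 7}
Tree: B1–B2, B2–B3, B1–B4, B4–B5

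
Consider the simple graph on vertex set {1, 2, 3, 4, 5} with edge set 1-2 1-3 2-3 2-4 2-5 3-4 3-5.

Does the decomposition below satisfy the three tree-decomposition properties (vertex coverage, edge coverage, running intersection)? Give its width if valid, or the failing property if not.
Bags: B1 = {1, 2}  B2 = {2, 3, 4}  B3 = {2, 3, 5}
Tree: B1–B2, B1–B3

A tree decomposition must satisfy three properties: every vertex lies in some bag; for every edge, both endpoints lie together in some bag; and for every vertex, the bags containing it form a connected subtree. Here edge (3,1) lies in no bag, so the decomposition is invalid.

No — edge (3,1) lies in no bag.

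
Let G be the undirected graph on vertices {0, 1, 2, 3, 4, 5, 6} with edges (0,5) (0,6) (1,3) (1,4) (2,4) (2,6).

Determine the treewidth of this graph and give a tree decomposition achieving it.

Treewidth 1.
One such decomposition:
Bags: B1 = {1, 3}  B2 = {1, 4}  B3 = {2, 4}  B4 = {2, 6}  B5 = {0, 6}  B6 = {0, 5}
Tree: B1–B2, B2–B3, B3–B4, B4–B5, B5–B6

Each bag holds 2 vertices, so the decomposition has width 1, which upper-bounds the treewidth. Any graph with an edge has treewidth ≥ 1, and G has the edge 3–1. Combining the bounds, tw(G) = 1.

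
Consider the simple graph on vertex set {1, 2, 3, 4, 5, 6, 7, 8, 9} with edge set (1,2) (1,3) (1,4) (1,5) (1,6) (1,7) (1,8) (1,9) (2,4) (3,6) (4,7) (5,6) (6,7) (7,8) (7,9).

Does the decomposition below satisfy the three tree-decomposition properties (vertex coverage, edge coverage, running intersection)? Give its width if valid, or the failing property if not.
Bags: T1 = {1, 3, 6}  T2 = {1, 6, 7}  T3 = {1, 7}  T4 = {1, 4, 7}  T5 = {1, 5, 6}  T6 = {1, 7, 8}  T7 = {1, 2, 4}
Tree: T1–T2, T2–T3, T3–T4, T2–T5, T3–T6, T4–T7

No — vertex 9 appears in no bag.

A tree decomposition must satisfy three properties: every vertex lies in some bag; for every edge, both endpoints lie together in some bag; and for every vertex, the bags containing it form a connected subtree. Here vertex 9 appears in no bag, so the decomposition is invalid.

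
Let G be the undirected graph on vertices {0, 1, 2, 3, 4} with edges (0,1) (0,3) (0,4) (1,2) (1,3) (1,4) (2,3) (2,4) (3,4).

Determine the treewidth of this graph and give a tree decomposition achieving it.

Treewidth 3.
One optimal decomposition is:
Bags: B1 = {0, 1, 3, 4}  B2 = {1, 2, 3, 4}
Tree: B1–B2

The largest bag has 4 vertices, giving width 3; this decomposition certifies tw(G) ≤ 3. Conversely, {0, 1, 3, 4} is a clique of size 4, and the vertices of any clique must share a bag in every tree decomposition; so some bag has ≥ 4 vertices and tw(G) ≥ 3. Combining the bounds, tw(G) = 3.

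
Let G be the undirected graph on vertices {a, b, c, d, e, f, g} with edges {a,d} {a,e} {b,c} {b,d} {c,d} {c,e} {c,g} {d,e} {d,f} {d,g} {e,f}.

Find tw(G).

A width-2 tree decomposition is:
Bags: B1 = {c, d, e}  B2 = {b, c, d}  B3 = {d, e, f}  B4 = {c, d, g}  B5 = {a, d, e}
Tree: B1–B2, B1–B3, B2–B4, B1–B5
Every bag has size at most 3, so the width is 3 − 1 = 2 and tw(G) ≤ 2. On the other hand G contains the 3-clique {a, d, e}. A clique must lie in a single bag of any decomposition, so no decomposition can have width below 2. Combining the bounds, tw(G) = 2.

2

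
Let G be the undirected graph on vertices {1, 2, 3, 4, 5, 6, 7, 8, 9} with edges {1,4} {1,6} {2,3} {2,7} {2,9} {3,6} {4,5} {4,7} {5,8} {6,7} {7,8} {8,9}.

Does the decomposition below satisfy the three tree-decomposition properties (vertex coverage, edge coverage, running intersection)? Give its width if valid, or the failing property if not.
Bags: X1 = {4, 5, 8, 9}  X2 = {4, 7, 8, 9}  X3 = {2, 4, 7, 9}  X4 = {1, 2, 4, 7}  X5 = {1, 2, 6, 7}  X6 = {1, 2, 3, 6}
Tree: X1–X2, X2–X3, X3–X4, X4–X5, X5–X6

Yes; width 3.

Checking the three conditions: (i) the bags cover all of {1, 2, 3, 4, 5, 6, 7, 8, 9}; (ii) for each edge, some bag contains both endpoints; (iii) the bags containing any fixed vertex form a subtree. All hold, so the decomposition is valid with width 4 − 1 = 3.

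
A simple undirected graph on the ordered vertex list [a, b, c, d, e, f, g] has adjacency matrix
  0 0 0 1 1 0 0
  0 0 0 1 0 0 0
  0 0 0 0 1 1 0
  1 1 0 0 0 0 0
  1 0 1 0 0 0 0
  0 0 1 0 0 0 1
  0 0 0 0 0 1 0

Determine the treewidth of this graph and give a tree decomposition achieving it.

Each bag holds 2 vertices, so the decomposition has width 1, which upper-bounds the treewidth. Since G has at least one edge (e.g. b–d), it is not an edgeless graph, so tw(G) ≥ 1. Combining the bounds, tw(G) = 1.

Treewidth 1.
One optimal decomposition is:
Bags: B1 = {b, d}  B2 = {a, d}  B3 = {a, e}  B4 = {c, e}  B5 = {c, f}  B6 = {f, g}
Tree: B1–B2, B2–B3, B3–B4, B4–B5, B5–B6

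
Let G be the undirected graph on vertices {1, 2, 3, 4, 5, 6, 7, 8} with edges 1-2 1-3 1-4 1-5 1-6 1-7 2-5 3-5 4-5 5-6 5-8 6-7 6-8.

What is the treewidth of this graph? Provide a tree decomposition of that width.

Treewidth 2.
Bags: B1 = {1, 3, 5}  B2 = {1, 5, 6}  B3 = {5, 6, 8}  B4 = {1, 6, 7}  B5 = {1, 4, 5}  B6 = {1, 2, 5}
Tree: B1–B2, B2–B3, B2–B4, B1–B5, B5–B6

The largest bag has 3 vertices, giving width 2; this decomposition certifies tw(G) ≤ 2. On the other hand G contains the 3-clique {5, 6, 8}. A clique must lie in a single bag of any decomposition, so no decomposition can have width below 2. Hence tw(G) = 2 exactly.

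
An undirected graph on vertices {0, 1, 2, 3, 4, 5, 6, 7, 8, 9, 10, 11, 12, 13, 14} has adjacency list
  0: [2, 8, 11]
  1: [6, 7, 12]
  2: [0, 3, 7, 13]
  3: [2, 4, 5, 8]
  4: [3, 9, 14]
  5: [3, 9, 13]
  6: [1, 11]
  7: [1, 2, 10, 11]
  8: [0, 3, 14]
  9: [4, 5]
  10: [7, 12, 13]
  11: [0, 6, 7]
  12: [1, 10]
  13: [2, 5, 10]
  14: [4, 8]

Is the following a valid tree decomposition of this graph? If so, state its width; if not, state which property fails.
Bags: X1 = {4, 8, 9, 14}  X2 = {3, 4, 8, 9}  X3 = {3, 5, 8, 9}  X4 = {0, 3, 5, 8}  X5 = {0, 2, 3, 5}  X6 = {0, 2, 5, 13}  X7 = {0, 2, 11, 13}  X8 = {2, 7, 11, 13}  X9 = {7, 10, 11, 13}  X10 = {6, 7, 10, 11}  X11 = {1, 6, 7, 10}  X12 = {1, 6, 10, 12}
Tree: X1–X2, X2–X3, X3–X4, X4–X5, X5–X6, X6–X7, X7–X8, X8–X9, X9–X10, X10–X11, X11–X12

Yes; width 3.

Every vertex of G appears in some bag (union = {0, 1, 2, 3, 4, 5, 6, 7, 8, 9, 10, 11, 12, 13, 14}); every edge is covered by a bag; and for each vertex v the set of bags containing v is connected in the bag tree. The decomposition is therefore valid. The largest bag has 4 vertices, so the width is 3.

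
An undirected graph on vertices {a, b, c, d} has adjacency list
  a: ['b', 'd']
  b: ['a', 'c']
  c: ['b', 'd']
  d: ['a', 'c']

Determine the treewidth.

A width-2 tree decomposition is:
Bags: B1 = {a, c, d}  B2 = {a, b, c}
Tree: B1–B2
Every bag has size at most 3, so the width is 3 − 1 = 2 and tw(G) ≤ 2. For the lower bound, G contains the cycle a–d–c–b–a, so G is not a forest; only forests have treewidth ≤ 1, hence tw(G) ≥ 2. Therefore the treewidth is 2.

2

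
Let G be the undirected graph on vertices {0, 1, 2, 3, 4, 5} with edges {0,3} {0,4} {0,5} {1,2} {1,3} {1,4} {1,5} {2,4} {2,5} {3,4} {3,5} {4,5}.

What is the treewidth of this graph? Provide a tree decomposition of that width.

The largest bag has 4 vertices, giving width 3; this decomposition certifies tw(G) ≤ 3. On the other hand G contains the 4-clique {0, 3, 4, 5}. A clique must lie in a single bag of any decomposition, so no decomposition can have width below 3. Combining the bounds, tw(G) = 3.

Treewidth 3.
Bags: B1 = {1, 2, 4, 5}  B2 = {1, 3, 4, 5}  B3 = {0, 3, 4, 5}
Tree: B1–B2, B2–B3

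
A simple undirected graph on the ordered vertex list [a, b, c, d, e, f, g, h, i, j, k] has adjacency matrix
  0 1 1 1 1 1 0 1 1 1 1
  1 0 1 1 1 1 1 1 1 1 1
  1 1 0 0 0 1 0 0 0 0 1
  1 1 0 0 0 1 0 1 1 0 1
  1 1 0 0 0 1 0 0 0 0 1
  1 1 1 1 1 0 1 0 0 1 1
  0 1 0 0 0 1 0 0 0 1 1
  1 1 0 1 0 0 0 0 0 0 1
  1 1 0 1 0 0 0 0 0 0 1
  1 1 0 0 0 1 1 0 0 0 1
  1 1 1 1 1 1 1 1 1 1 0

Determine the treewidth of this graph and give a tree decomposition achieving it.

Each bag holds 5 vertices, so the decomposition has width 4, which upper-bounds the treewidth. On the other hand G contains the 5-clique {b, f, g, j, k}. A clique must lie in a single bag of any decomposition, so no decomposition can have width below 4. Combining the bounds, tw(G) = 4.

Treewidth 4.
One optimal decomposition is:
Bags: B1 = {a, b, f, j, k}  B2 = {a, b, d, f, k}  B3 = {a, b, c, f, k}  B4 = {b, f, g, j, k}  B5 = {a, b, d, h, k}  B6 = {a, b, d, i, k}  B7 = {a, b, e, f, k}
Tree: B1–B2, B1–B3, B1–B4, B2–B5, B5–B6, B2–B7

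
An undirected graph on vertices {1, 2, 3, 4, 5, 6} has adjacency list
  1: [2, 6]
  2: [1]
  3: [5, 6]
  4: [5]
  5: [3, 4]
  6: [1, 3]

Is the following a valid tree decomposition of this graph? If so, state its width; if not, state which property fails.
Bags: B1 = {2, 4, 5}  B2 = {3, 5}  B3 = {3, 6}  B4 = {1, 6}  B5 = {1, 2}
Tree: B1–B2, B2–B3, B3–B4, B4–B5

No — bags containing vertex 2 are not connected in the tree.

A tree decomposition must satisfy three properties: every vertex lies in some bag; for every edge, both endpoints lie together in some bag; and for every vertex, the bags containing it form a connected subtree. Here bags containing vertex 2 are not connected in the tree, so the decomposition is invalid.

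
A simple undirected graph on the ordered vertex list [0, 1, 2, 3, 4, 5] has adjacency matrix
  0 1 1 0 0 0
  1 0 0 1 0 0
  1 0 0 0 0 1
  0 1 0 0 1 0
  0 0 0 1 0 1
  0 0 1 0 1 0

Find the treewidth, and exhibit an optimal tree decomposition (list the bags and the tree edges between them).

Each bag holds 3 vertices, so the decomposition has width 2, which upper-bounds the treewidth. For the lower bound, G contains the cycle 3–4–5–2–0–1–3, so G is not a forest; only forests have treewidth ≤ 1, hence tw(G) ≥ 2. Hence tw(G) = 2 exactly.

Treewidth 2.
One optimal decomposition is:
Bags: B1 = {3, 4, 5}  B2 = {2, 3, 5}  B3 = {0, 2, 3}  B4 = {0, 1, 3}
Tree: B1–B2, B2–B3, B3–B4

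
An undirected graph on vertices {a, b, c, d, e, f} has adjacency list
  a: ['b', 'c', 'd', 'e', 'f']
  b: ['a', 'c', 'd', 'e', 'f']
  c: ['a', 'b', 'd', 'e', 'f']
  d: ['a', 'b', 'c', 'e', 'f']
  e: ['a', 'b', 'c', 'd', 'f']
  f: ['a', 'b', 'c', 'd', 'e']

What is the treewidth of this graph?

A width-5 tree decomposition is:
Bags: B1 = {a, b, c, d, e, f}
Tree: (single bag)
With just one bag of size 6, the width is 6 − 1 = 5, so tw(G) ≤ 5. For the lower bound, the 6 vertices {a, b, c, d, e, f} are pairwise adjacent, and any tree decomposition puts a clique entirely inside one bag — forcing width ≥ 5. Hence tw(G) = 5 exactly.

5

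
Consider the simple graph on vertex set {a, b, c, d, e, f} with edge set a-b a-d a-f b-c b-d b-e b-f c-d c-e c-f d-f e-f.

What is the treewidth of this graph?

A width-3 tree decomposition is:
Bags: B1 = {b, c, e, f}  B2 = {b, c, d, f}  B3 = {a, b, d, f}
Tree: B1–B2, B2–B3
Each bag holds 4 vertices, so the decomposition has width 3, which upper-bounds the treewidth. Conversely, {b, c, d, f} is a clique of size 4, and the vertices of any clique must share a bag in every tree decomposition; so some bag has ≥ 4 vertices and tw(G) ≥ 3. Combining the bounds, tw(G) = 3.

3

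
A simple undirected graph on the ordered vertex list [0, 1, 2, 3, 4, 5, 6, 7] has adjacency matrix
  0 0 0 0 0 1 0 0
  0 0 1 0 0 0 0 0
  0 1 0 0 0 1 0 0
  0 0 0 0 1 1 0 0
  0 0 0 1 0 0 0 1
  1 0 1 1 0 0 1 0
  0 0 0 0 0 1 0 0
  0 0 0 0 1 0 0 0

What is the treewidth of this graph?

A width-1 tree decomposition is:
Bags: B1 = {0, 5}  B2 = {5, 6}  B3 = {3, 5}  B4 = {2, 5}  B5 = {3, 4}  B6 = {4, 7}  B7 = {1, 2}
Tree: B1–B2, B2–B3, B3–B4, B3–B5, B5–B6, B4–B7
Every bag has size at most 2, so the width is 2 − 1 = 1 and tw(G) ≤ 1. Since G has at least one edge (e.g. 0–5), it is not an edgeless graph, so tw(G) ≥ 1. Combining the bounds, tw(G) = 1.

1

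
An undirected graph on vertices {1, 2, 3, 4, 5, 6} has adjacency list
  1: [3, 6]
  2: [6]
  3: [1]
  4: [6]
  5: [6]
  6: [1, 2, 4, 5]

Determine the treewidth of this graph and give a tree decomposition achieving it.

Every bag has size at most 2, so the width is 2 − 1 = 1 and tw(G) ≤ 1. G has an edge, so its treewidth is at least 1. Combining the bounds, tw(G) = 1.

Treewidth 1.
One such decomposition:
Bags: B1 = {2, 6}  B2 = {5, 6}  B3 = {1, 6}  B4 = {1, 3}  B5 = {4, 6}
Tree: B1–B2, B1–B3, B3–B4, B2–B5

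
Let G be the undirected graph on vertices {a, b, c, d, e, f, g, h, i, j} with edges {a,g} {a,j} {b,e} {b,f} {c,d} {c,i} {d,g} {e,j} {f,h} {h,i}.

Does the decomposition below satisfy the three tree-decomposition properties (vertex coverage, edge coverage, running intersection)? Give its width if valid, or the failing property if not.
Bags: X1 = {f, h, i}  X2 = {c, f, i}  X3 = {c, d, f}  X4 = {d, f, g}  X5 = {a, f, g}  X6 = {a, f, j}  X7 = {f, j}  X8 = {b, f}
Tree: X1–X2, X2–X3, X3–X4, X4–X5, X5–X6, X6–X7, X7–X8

No — vertex e appears in no bag.

A tree decomposition must satisfy three properties: every vertex lies in some bag; for every edge, both endpoints lie together in some bag; and for every vertex, the bags containing it form a connected subtree. Here vertex e appears in no bag, so the decomposition is invalid.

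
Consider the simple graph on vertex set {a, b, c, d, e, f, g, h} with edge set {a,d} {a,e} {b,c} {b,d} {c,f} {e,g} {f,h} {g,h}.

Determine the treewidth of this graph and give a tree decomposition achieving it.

Treewidth 2.
One optimal decomposition is:
Bags: B1 = {b, c, f}  B2 = {b, d, f}  B3 = {a, d, f}  B4 = {a, e, f}  B5 = {e, f, g}  B6 = {f, g, h}
Tree: B1–B2, B2–B3, B3–B4, B4–B5, B5–B6

The largest bag has 3 vertices, giving width 2; this decomposition certifies tw(G) ≤ 2. Since f–c–b–d–a–e–g–h–f is a cycle in G, G is not acyclic. Forests are exactly the graphs of treewidth ≤ 1, so tw(G) ≥ 2. Hence tw(G) = 2 exactly.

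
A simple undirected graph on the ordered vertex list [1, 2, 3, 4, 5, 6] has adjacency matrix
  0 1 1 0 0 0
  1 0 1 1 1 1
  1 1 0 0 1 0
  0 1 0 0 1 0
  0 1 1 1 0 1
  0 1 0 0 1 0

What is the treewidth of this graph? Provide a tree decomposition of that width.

Treewidth 2.
One optimal decomposition is:
Bags: B1 = {2, 3, 5}  B2 = {1, 2, 3}  B3 = {2, 4, 5}  B4 = {2, 5, 6}
Tree: B1–B2, B1–B3, B1–B4

The largest bag has 3 vertices, giving width 2; this decomposition certifies tw(G) ≤ 2. On the other hand G contains the 3-clique {1, 2, 3}. A clique must lie in a single bag of any decomposition, so no decomposition can have width below 2. Therefore the treewidth is 2.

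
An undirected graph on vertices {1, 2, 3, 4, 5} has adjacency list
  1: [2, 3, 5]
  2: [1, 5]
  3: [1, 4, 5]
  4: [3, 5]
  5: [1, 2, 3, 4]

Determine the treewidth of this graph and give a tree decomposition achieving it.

Treewidth 2.
One such decomposition:
Bags: B1 = {1, 2, 5}  B2 = {1, 3, 5}  B3 = {3, 4, 5}
Tree: B1–B2, B2–B3

The largest bag has 3 vertices, giving width 2; this decomposition certifies tw(G) ≤ 2. Conversely, {1, 2, 5} is a clique of size 3, and the vertices of any clique must share a bag in every tree decomposition; so some bag has ≥ 3 vertices and tw(G) ≥ 2. Combining the bounds, tw(G) = 2.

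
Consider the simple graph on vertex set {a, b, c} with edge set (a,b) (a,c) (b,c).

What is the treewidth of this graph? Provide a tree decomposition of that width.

Treewidth 2.
Bags: B1 = {a, b, c}
Tree: (single bag)

A single bag containing all 3 vertices is trivially a valid decomposition of width 2. Conversely, {a, b, c} is a clique of size 3, and the vertices of any clique must share a bag in every tree decomposition; so some bag has ≥ 3 vertices and tw(G) ≥ 2. Therefore the treewidth is 2.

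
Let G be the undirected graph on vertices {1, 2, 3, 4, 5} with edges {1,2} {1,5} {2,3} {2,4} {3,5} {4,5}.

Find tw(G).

A width-2 tree decomposition is:
Bags: B1 = {1, 2, 5}  B2 = {2, 3, 5}  B3 = {2, 4, 5}
Tree: B1–B2, B2–B3
Every bag has size at most 3, so the width is 3 − 1 = 2 and tw(G) ≤ 2. The edges 2–1–5–3–2 form a cycle, so G is not a tree and its treewidth is at least 2. Combining the bounds, tw(G) = 2.

2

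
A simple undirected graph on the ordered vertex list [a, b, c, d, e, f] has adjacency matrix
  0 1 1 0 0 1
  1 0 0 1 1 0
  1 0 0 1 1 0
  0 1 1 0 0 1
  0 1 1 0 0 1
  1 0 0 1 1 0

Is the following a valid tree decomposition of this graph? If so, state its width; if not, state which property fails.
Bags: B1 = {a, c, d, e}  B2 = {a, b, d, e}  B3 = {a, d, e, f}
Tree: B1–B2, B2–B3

Checking the three conditions: (i) the bags cover all of {a, b, c, d, e, f}; (ii) for each edge, some bag contains both endpoints; (iii) the bags containing any fixed vertex form a subtree. All hold, so the decomposition is valid with width 4 − 1 = 3.

Yes; width 3.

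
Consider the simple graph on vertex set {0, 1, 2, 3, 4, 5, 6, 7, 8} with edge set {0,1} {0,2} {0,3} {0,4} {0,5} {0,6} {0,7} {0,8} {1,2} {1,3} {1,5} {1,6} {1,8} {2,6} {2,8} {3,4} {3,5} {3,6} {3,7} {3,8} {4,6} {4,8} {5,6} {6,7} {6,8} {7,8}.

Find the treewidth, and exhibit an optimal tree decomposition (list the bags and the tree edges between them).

Treewidth 4.
Bags: B1 = {0, 1, 3, 6, 8}  B2 = {0, 3, 4, 6, 8}  B3 = {0, 3, 6, 7, 8}  B4 = {0, 1, 3, 5, 6}  B5 = {0, 1, 2, 6, 8}
Tree: B1–B2, B1–B3, B1–B4, B1–B5

The largest bag has 5 vertices, giving width 4; this decomposition certifies tw(G) ≤ 4. Conversely, {0, 1, 2, 6, 8} is a clique of size 5, and the vertices of any clique must share a bag in every tree decomposition; so some bag has ≥ 5 vertices and tw(G) ≥ 4. Therefore the treewidth is 4.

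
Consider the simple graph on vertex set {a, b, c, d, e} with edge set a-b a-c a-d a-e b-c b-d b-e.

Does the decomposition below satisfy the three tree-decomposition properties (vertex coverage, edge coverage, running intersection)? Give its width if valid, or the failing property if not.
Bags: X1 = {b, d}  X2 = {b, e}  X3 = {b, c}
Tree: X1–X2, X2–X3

A tree decomposition must satisfy three properties: every vertex lies in some bag; for every edge, both endpoints lie together in some bag; and for every vertex, the bags containing it form a connected subtree. Here vertex a appears in no bag, so the decomposition is invalid.

No — vertex a appears in no bag.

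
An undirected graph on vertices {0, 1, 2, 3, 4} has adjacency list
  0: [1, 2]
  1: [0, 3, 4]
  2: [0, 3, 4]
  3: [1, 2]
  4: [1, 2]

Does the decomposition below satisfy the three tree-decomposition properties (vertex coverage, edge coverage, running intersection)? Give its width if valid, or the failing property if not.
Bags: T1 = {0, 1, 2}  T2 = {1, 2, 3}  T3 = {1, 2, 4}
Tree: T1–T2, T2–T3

Yes; width 2.

Checking the three conditions: (i) the bags cover all of {0, 1, 2, 3, 4}; (ii) for each edge, some bag contains both endpoints; (iii) the bags containing any fixed vertex form a subtree. All hold, so the decomposition is valid with width 3 − 1 = 2.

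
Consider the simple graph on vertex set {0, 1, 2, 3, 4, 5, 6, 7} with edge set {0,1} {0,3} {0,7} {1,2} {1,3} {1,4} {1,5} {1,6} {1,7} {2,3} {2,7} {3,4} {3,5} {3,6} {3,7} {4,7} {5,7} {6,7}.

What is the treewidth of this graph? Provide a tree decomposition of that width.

Treewidth 3.
One such decomposition:
Bags: B1 = {1, 2, 3, 7}  B2 = {1, 3, 6, 7}  B3 = {1, 3, 4, 7}  B4 = {0, 1, 3, 7}  B5 = {1, 3, 5, 7}
Tree: B1–B2, B2–B3, B1–B4, B4–B5

Each bag holds 4 vertices, so the decomposition has width 3, which upper-bounds the treewidth. On the other hand G contains the 4-clique {0, 1, 3, 7}. A clique must lie in a single bag of any decomposition, so no decomposition can have width below 3. Combining the bounds, tw(G) = 3.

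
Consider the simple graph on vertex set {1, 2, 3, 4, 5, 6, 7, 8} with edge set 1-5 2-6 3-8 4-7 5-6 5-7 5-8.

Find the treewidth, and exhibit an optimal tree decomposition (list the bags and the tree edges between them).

Treewidth 1.
Bags: B1 = {5, 6}  B2 = {5, 7}  B3 = {5, 8}  B4 = {3, 8}  B5 = {4, 7}  B6 = {1, 5}  B7 = {2, 6}
Tree: B1–B2, B2–B3, B3–B4, B2–B5, B3–B6, B1–B7

The largest bag has 2 vertices, giving width 1; this decomposition certifies tw(G) ≤ 1. G has an edge, so its treewidth is at least 1. Hence tw(G) = 1 exactly.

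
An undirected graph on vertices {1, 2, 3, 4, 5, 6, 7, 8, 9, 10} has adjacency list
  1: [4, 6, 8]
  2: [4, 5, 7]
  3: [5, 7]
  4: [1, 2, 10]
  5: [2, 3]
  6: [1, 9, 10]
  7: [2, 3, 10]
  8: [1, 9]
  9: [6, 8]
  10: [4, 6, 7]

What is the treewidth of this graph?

A width-2 tree decomposition is:
Bags: B1 = {2, 3, 5}  B2 = {2, 3, 7}  B3 = {2, 4, 7}  B4 = {4, 7, 10}  B5 = {1, 4, 10}  B6 = {1, 6, 10}  B7 = {1, 6, 8}  B8 = {6, 8, 9}
Tree: B1–B2, B2–B3, B3–B4, B4–B5, B5–B6, B6–B7, B7–B8
The largest bag has 3 vertices, giving width 2; this decomposition certifies tw(G) ≤ 2. The edges 5–3–7–2–5 form a cycle, so G is not a tree and its treewidth is at least 2. The upper and lower bounds meet at 2, so that is the treewidth.

2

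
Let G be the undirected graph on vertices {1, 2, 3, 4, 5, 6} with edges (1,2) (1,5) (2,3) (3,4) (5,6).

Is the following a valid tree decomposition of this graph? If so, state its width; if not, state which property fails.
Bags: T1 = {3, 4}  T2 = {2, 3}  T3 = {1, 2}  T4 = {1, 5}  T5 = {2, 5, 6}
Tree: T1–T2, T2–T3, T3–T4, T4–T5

A tree decomposition must satisfy three properties: every vertex lies in some bag; for every edge, both endpoints lie together in some bag; and for every vertex, the bags containing it form a connected subtree. Here bags containing vertex 2 are not connected in the tree, so the decomposition is invalid.

No — bags containing vertex 2 are not connected in the tree.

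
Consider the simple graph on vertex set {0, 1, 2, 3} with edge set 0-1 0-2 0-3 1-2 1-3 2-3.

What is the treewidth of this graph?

3

A width-3 tree decomposition is:
Bags: B1 = {0, 1, 2, 3}
Tree: (single bag)
A single bag containing all 4 vertices is trivially a valid decomposition of width 3. On the other hand G contains the 4-clique {0, 1, 2, 3}. A clique must lie in a single bag of any decomposition, so no decomposition can have width below 3. Therefore the treewidth is 3.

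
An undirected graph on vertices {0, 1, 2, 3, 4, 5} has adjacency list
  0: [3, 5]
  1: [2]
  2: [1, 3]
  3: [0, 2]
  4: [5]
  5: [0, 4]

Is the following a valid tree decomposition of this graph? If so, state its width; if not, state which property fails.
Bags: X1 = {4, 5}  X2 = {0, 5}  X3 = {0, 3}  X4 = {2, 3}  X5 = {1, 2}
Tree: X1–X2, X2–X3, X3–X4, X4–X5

Checking the three conditions: (i) the bags cover all of {0, 1, 2, 3, 4, 5}; (ii) for each edge, some bag contains both endpoints; (iii) the bags containing any fixed vertex form a subtree. All hold, so the decomposition is valid with width 2 − 1 = 1.

Yes; width 1.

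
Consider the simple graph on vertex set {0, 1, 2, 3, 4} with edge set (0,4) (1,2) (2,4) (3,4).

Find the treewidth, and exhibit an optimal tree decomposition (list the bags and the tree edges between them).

The largest bag has 2 vertices, giving width 1; this decomposition certifies tw(G) ≤ 1. Since G has at least one edge (e.g. 2–4), it is not an edgeless graph, so tw(G) ≥ 1. The upper and lower bounds meet at 1, so that is the treewidth.

Treewidth 1.
Bags: B1 = {2, 4}  B2 = {3, 4}  B3 = {0, 4}  B4 = {1, 2}
Tree: B1–B2, B2–B3, B1–B4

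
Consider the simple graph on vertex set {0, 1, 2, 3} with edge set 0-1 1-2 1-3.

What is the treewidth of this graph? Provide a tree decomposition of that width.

Each bag holds 2 vertices, so the decomposition has width 1, which upper-bounds the treewidth. G has an edge, so its treewidth is at least 1. Therefore the treewidth is 1.

Treewidth 1.
Bags: B1 = {0, 1}  B2 = {1, 2}  B3 = {1, 3}
Tree: B1–B2, B1–B3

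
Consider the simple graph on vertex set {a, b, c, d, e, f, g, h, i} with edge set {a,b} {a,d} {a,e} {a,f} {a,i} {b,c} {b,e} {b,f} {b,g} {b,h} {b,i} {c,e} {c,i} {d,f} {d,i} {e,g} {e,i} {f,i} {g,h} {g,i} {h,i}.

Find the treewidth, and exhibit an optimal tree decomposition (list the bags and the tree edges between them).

The largest bag has 4 vertices, giving width 3; this decomposition certifies tw(G) ≤ 3. For the lower bound, the 4 vertices {a, d, f, i} are pairwise adjacent, and any tree decomposition puts a clique entirely inside one bag — forcing width ≥ 3. Therefore the treewidth is 3.

Treewidth 3.
One optimal decomposition is:
Bags: B1 = {a, b, e, i}  B2 = {a, b, f, i}  B3 = {b, c, e, i}  B4 = {b, e, g, i}  B5 = {b, g, h, i}  B6 = {a, d, f, i}
Tree: B1–B2, B1–B3, B1–B4, B4–B5, B2–B6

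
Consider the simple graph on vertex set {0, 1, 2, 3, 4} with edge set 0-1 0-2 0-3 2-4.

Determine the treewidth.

1

A width-1 tree decomposition is:
Bags: B1 = {2, 4}  B2 = {0, 2}  B3 = {0, 1}  B4 = {0, 3}
Tree: B1–B2, B2–B3, B2–B4
The largest bag has 2 vertices, giving width 1; this decomposition certifies tw(G) ≤ 1. Any graph with an edge has treewidth ≥ 1, and G has the edge 4–2. Combining the bounds, tw(G) = 1.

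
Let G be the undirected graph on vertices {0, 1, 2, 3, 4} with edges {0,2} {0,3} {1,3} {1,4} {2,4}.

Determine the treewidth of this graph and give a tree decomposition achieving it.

Treewidth 2.
One such decomposition:
Bags: B1 = {0, 2, 3}  B2 = {1, 2, 3}  B3 = {1, 2, 4}
Tree: B1–B2, B2–B3

Every bag has size at most 3, so the width is 3 − 1 = 2 and tw(G) ≤ 2. Since 2–0–3–1–4–2 is a cycle in G, G is not acyclic. Forests are exactly the graphs of treewidth ≤ 1, so tw(G) ≥ 2. Combining the bounds, tw(G) = 2.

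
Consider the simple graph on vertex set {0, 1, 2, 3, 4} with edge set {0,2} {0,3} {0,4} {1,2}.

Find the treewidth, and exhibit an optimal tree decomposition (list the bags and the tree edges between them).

Treewidth 1.
One such decomposition:
Bags: B1 = {0, 4}  B2 = {0, 3}  B3 = {0, 2}  B4 = {1, 2}
Tree: B1–B2, B2–B3, B3–B4

Each bag holds 2 vertices, so the decomposition has width 1, which upper-bounds the treewidth. Any graph with an edge has treewidth ≥ 1, and G has the edge 0–4. Therefore the treewidth is 1.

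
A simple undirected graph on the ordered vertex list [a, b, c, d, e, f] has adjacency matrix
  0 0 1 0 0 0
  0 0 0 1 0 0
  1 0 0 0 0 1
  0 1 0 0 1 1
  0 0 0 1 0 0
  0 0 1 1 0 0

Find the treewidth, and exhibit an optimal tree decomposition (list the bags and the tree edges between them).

Treewidth 1.
One optimal decomposition is:
Bags: B1 = {c, f}  B2 = {d, f}  B3 = {d, e}  B4 = {b, d}  B5 = {a, c}
Tree: B1–B2, B2–B3, B3–B4, B1–B5

Each bag holds 2 vertices, so the decomposition has width 1, which upper-bounds the treewidth. Since G has at least one edge (e.g. f–c), it is not an edgeless graph, so tw(G) ≥ 1. Therefore the treewidth is 1.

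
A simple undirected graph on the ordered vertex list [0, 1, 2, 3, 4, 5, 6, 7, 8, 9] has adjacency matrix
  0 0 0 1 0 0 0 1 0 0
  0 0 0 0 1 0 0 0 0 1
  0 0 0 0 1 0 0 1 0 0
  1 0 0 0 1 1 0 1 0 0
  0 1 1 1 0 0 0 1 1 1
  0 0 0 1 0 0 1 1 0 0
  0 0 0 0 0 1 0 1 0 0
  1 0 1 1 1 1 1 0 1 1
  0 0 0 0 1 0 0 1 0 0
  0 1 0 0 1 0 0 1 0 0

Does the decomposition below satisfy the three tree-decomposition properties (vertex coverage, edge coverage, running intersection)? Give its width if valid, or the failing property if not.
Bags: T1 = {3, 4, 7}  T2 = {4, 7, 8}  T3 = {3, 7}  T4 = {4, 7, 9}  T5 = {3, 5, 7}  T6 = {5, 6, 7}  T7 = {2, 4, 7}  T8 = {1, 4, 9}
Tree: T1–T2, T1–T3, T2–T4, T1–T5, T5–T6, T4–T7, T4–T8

A tree decomposition must satisfy three properties: every vertex lies in some bag; for every edge, both endpoints lie together in some bag; and for every vertex, the bags containing it form a connected subtree. Here vertex 0 appears in no bag, so the decomposition is invalid.

No — vertex 0 appears in no bag.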